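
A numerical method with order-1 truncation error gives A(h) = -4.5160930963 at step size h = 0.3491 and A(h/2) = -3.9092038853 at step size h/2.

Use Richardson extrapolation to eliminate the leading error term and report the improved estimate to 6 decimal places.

Leading term ∝ h^1; use weight 2 = 2^1.
A(h/2) − A(h) = -3.9092038853 − (-4.5160930963) = 0.6068892110
Divide by 2^1 − 1 = 1: 0.6068892110/1 = 0.6068892110
R = -3.9092038853 + 0.6068892110 = -3.3023146743
Correction |R − A(h/2)| = 6.069e-01; gap |A(h/2) − A(h)| = 6.069e-01.

-3.302315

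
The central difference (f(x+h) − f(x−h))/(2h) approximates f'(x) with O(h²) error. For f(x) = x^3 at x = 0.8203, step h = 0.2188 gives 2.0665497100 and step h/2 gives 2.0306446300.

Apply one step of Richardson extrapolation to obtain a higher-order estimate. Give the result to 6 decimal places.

r = 2, so 2^r = 4.
2^2 × A(h/2) = 8.1225785200; minus A(h) gives 6.0560288100.
Divide by 2^2 − 1 = 3.
(4 × 2.0306446300 − 2.0665497100)/(4 − 1) = 2.0186762700

2.018676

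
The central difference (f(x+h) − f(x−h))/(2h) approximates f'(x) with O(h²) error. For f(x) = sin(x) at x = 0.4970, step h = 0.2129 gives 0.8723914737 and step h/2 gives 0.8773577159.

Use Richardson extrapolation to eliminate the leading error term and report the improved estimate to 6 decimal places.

0.879013

Order 2 gives 2^r = 4 and 2^r − 1 = 3.
Top: 4(0.8773577159) − (0.8723914737) = 2.6370393899
R = 2.6370393899/3 = 0.8790131300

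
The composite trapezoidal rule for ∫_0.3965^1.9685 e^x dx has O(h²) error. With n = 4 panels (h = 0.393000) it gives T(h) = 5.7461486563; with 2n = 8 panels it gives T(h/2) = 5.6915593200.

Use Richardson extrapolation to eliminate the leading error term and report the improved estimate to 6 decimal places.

5.673363

r = 2: numerator weight 4, denominator 3.
Weighted: 22.7662372800 − 5.7461486563 = 17.0200886237
(4×5.6915593200 − 5.7461486563)/(4 − 1) = 5.6733628746
Shift from A(h/2): −0.0181964454.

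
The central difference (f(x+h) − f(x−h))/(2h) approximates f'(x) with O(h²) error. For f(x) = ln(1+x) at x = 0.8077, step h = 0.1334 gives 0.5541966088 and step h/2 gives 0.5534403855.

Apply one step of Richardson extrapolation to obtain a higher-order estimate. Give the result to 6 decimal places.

r = 2: numerator weight 4, denominator 3.
4 × 0.5534403855 = 2.2137615420; 2.2137615420 − 0.5541966088 = 1.6595649332
Extrapolated: 1.6595649332 / 3 = 0.5531883111

0.553188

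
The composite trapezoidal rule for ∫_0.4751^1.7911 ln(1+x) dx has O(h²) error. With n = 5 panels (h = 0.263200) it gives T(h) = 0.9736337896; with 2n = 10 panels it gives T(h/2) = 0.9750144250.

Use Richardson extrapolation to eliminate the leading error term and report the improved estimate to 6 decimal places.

0.975475

Leading term ∝ h^2; use weight 4 = 2^2.
4 × 0.9750144250 = 3.9000577000; 3.9000577000 − 0.9736337896 = 2.9264239104
Divide by 2^2 − 1 = 3.
Result: 0.9754746368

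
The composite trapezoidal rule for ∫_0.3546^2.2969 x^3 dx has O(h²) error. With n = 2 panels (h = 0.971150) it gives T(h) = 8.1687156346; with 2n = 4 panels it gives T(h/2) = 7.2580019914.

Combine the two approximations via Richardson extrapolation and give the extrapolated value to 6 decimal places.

6.954431

The method has order 2: 2^2 = 4.
Weighted: 29.0320079656 − 8.1687156346 = 20.8632923310
Extrapolated: 20.8632923310 / 3 = 6.9544307770
Gap between inputs: 9.107e-01; correction applied: −0.3035712144.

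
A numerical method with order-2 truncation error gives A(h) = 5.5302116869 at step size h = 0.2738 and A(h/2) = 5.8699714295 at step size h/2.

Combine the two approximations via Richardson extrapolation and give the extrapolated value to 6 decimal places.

Error is O(h^2); halving h shrinks it by 2^2 = 4.
A(h/2) − A(h) = 5.8699714295 − 5.5302116869 = 0.3397597426
Correction (A(h/2) − A(h))/(4 − 1) = 0.3397597426/3 = 0.1132532475
R = 5.8699714295 + 0.1132532475 = 5.9832246770

5.983225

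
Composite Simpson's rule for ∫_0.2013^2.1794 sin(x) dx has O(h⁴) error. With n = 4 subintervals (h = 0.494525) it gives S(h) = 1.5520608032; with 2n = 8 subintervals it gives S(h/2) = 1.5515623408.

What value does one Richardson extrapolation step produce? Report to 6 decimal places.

1.551529

Leading term ∝ h^4; use weight 16 = 2^4.
Numerator 16*A(h/2) − A(h) = 16*1.5515623408 − 1.5520608032 = 23.2729366496
(16*1.5515623408 − 1.5520608032)/(16 − 1) = 1.5515291100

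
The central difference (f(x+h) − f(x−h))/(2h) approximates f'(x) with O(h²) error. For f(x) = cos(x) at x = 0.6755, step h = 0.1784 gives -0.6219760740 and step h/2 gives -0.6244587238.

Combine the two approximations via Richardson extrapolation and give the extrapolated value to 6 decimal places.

-0.625286

The method has order 2: 2^2 = 4.
Numerator 4·A(h/2) − A(h) = 4·(-0.6244587238) − (-0.6219760740) = -1.8758588212
Denominator 4 − 1 = 3.
(4·(-0.6244587238) − (-0.6219760740))/(4 − 1) = -0.6252862737
Correction |R − A(h/2)| = 8.275e-04; gap |A(h/2) − A(h)| = 2.483e-03.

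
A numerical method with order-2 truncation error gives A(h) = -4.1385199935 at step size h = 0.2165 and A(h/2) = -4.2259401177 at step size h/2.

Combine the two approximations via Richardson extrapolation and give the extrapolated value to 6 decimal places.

-4.255080

Order 2 gives 2^r = 4 and 2^r − 1 = 3.
4*(-4.2259401177) = -16.9037604708; subtract (-4.1385199935) → -12.7652404773
R = (-12.7652404773)/3 = -4.2550801591
Gap between inputs: 8.742e-02; correction applied: −0.0291400414.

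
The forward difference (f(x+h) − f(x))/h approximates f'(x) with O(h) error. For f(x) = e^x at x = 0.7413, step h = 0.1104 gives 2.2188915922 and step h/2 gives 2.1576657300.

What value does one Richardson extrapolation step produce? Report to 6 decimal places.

The method has order 1: 2^1 = 2.
Top: 2(2.1576657300) − (2.2188915922) = 2.0964398678
Denominator 2 − 1 = 1.
2.0964398678 ÷ 1 = 2.0964398678

2.096440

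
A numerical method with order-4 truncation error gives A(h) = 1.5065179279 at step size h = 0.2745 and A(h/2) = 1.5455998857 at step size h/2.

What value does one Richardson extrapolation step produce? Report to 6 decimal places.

1.548205

With r = 4 the leading error scales as h^4, so the weight is 2^4 = 16.
Numerator 16·A(h/2) − A(h) = 16·1.5455998857 − 1.5065179279 = 23.2230802433
(16·1.5455998857 − 1.5065179279)/(16 − 1) = 1.5482053496
Shift from A(h/2): +0.0026054639.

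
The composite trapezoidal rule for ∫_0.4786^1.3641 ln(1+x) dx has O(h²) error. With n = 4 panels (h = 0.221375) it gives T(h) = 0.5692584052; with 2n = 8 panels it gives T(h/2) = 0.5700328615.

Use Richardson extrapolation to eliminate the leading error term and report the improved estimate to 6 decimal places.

0.570291

With r = 2 the leading error scales as h^2, so the weight is 2^2 = 4.
2^2*A(h/2) = 2.2801314460; minus A(h) gives 1.7108730408.
Divide by 2^2 − 1 = 3.
R = 1.7108730408/3 = 0.5702910136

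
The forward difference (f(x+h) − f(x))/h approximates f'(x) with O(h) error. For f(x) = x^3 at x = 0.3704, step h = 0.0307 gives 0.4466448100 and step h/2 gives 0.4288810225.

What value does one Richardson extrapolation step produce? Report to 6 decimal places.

r = 1, so 2^r = 2.
2·0.4288810225 − 0.4466448100 = 0.4111172350
Divide by 2^1 − 1 = 1.
So the Richardson estimate is 0.4111172350.
Correction |R − A(h/2)| = 1.776e-02; gap |A(h/2) − A(h)| = 1.776e-02.

0.411117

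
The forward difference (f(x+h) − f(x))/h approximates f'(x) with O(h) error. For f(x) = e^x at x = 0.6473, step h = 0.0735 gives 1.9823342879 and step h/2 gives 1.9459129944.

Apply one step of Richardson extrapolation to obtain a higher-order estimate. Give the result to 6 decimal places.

Order 1 gives 2^r = 2 and 2^r − 1 = 1.
2^1 × A(h/2) = 3.8918259888; minus A(h) gives 1.9094917009.
R = 1.9094917009/1 = 1.9094917009
Shift from A(h/2): −0.0364212935.

1.909492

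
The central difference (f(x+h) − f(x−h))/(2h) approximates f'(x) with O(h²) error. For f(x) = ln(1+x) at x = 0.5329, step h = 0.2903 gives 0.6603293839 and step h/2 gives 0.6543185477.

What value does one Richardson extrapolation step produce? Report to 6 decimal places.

Order 2 gives 2^r = 4 and 2^r − 1 = 3.
Difference of the inputs: 0.6543185477 − 0.6603293839 = -0.0060108362
Correction (A(h/2) − A(h))/(4 − 1) = (-0.0060108362)/3 = -0.0020036121
R = A(h/2) + (A(h/2) − A(h))/3 = 0.6543185477 − 0.0020036121 = 0.6523149356
Gap between inputs: 6.011e-03; correction applied: −0.0020036121.

0.652315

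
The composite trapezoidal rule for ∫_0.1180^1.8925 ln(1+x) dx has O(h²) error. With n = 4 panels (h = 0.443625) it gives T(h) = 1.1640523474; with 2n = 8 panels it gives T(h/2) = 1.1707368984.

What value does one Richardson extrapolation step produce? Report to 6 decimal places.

1.172965

Order 2 gives 2^r = 4 and 2^r − 1 = 3.
A(h/2) − A(h) = 1.1707368984 − 1.1640523474 = 0.0066845510
Correction (A(h/2) − A(h))/(4 − 1) = 0.0066845510/3 = 0.0022281837
R = 1.1707368984 + 0.0022281837 = 1.1729650821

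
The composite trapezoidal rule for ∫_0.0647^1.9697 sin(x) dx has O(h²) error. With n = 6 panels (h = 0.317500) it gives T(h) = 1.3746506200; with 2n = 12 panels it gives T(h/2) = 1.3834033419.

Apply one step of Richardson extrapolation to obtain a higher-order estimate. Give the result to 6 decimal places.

The method has order 2: 2^2 = 4.
4×1.3834033419 = 5.5336133676; subtract 1.3746506200 → 4.1589627476
4.1589627476 ÷ 3 = 1.3863209159
Correction |R − A(h/2)| = 2.918e-03; gap |A(h/2) − A(h)| = 8.753e-03.

1.386321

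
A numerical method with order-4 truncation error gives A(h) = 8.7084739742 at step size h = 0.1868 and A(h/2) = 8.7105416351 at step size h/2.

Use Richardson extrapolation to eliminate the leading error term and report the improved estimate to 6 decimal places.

8.710679

Leading term ∝ h^4; use weight 16 = 2^4.
16·8.7105416351 = 139.3686661616; 139.3686661616 − 8.7084739742 = 130.6601921874
Denominator 16 − 1 = 15.
(16·8.7105416351 − 8.7084739742)/(16 − 1) = 8.7106794792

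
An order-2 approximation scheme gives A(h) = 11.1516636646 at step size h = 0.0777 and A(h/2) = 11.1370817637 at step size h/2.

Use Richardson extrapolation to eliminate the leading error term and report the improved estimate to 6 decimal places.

Error is O(h^2); halving h shrinks it by 2^2 = 4.
4·11.1370817637 = 44.5483270548; 44.5483270548 − 11.1516636646 = 33.3966633902
Denominator 4 − 1 = 3.
(4·11.1370817637 − 11.1516636646)/(4 − 1) = 11.1322211301
Shift from A(h/2): −0.0048606336.

11.132221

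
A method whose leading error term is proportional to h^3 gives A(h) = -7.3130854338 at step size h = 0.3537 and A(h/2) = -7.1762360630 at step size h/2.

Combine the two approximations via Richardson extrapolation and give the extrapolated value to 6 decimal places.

-7.156686

r = 3, so 2^r = 8.
Weighted: (-57.4098885040) − (-7.3130854338) = -50.0968030702
Denominator 8 − 1 = 7.
So the Richardson estimate is -7.1566861529.
Shift from A(h/2): +0.0195499101.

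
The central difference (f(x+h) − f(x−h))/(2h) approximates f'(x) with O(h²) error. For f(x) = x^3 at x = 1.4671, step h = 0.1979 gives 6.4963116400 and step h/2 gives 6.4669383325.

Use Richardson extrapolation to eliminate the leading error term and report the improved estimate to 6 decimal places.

6.457147

Leading term ∝ h^2; use weight 4 = 2^2.
4*6.4669383325 = 25.8677533300; subtract 6.4963116400 → 19.3714416900
Denominator 4 − 1 = 3.
(4*6.4669383325 − 6.4963116400)/(4 − 1) = 6.4571472300
Correction |R − A(h/2)| = 9.791e-03; gap |A(h/2) − A(h)| = 2.937e-02.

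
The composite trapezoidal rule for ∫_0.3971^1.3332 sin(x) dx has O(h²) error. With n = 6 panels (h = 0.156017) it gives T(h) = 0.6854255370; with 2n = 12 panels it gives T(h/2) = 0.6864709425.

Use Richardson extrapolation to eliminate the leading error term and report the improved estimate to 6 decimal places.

0.686819

Order 2 gives 2^r = 4 and 2^r − 1 = 3.
Numerator 4*A(h/2) − A(h) = 4*0.6864709425 − 0.6854255370 = 2.0604582330
Extrapolated: 2.0604582330 / 3 = 0.6868194110
Shift from A(h/2): +0.0003484685.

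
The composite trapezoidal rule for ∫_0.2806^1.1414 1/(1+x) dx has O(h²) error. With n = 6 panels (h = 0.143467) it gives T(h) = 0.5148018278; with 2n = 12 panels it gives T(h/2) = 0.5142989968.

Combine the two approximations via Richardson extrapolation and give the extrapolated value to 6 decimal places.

0.514131

Error is O(h^2); halving h shrinks it by 2^2 = 4.
2^2 × A(h/2) = 2.0571959872; minus A(h) gives 1.5423941594.
R = 1.5423941594/3 = 0.5141313865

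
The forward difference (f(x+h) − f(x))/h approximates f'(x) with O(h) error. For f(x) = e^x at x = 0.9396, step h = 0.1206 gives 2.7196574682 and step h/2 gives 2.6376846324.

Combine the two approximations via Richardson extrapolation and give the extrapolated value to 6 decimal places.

2.555712

r = 1: numerator weight 2, denominator 1.
Top: 2(2.6376846324) − (2.7196574682) = 2.5557117966
R = 2.5557117966/1 = 2.5557117966
Shift from A(h/2): −0.0819728358.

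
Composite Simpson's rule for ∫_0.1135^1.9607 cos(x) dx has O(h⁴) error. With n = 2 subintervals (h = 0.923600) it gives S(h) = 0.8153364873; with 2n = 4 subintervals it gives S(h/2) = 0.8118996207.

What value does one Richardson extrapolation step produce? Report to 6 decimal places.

r = 4, so 2^r = 16.
Weighted: 12.9903939312 − 0.8153364873 = 12.1750574439
Divide by 2^4 − 1 = 15.
R = 12.1750574439/15 = 0.8116704963

0.811670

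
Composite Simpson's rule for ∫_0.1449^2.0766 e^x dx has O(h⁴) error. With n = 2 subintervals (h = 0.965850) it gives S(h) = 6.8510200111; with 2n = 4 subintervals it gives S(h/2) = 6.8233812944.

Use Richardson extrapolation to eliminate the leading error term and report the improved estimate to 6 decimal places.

6.821539

Method order is 4; weight 2^4 = 16.
16*6.8233812944 − 6.8510200111 = 102.3230806993
Divide by 2^4 − 1 = 15.
(16*6.8233812944 − 6.8510200111)/(16 − 1) = 6.8215387133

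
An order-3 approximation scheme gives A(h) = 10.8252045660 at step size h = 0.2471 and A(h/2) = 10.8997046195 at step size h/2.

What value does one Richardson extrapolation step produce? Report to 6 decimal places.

10.910347

Error is O(h^3); halving h shrinks it by 2^3 = 8.
Weighted: 87.1976369560 − 10.8252045660 = 76.3724323900
Divide by 2^3 − 1 = 7.
(8·10.8997046195 − 10.8252045660)/(8 − 1) = 10.9103474843
Correction |R − A(h/2)| = 1.064e-02; gap |A(h/2) − A(h)| = 7.450e-02.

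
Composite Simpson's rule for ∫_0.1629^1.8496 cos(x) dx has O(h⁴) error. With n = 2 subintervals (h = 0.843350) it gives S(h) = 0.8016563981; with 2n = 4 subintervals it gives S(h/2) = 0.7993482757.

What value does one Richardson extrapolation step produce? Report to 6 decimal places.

The method has order 4: 2^4 = 16.
2^4·A(h/2) = 12.7895724112; minus A(h) gives 11.9879160131.
Denominator 16 − 1 = 15.
R = 11.9879160131/15 = 0.7991944009
Correction |R − A(h/2)| = 1.539e-04; gap |A(h/2) − A(h)| = 2.308e-03.

0.799194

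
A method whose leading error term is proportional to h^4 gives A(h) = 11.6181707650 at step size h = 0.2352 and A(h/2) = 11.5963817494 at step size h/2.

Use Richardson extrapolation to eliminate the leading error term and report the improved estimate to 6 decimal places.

11.594929

Error is O(h^4); halving h shrinks it by 2^4 = 16.
16×11.5963817494 − 11.6181707650 = 173.9239372254
(16×11.5963817494 − 11.6181707650)/(16 − 1) = 11.5949291484
Gap between inputs: 2.179e-02; correction applied: −0.0014526010.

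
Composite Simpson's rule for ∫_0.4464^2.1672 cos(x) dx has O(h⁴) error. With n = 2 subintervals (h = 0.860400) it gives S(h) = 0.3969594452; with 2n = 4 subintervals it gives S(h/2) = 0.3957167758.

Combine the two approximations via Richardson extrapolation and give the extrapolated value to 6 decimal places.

0.395634

With r = 4 the leading error scales as h^4, so the weight is 2^4 = 16.
16*0.3957167758 = 6.3314684128; 6.3314684128 − 0.3969594452 = 5.9345089676
Divide by 2^4 − 1 = 15.
R = 5.9345089676/15 = 0.3956339312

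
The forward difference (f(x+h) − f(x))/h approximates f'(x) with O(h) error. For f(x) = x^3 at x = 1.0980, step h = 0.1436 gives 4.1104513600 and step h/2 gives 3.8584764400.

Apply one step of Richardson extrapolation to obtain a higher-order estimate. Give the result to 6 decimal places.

Leading term ∝ h^1; use weight 2 = 2^1.
Numerator 2×A(h/2) − A(h) = 2×3.8584764400 − 4.1104513600 = 3.6065015200
R = 3.6065015200/1 = 3.6065015200

3.606502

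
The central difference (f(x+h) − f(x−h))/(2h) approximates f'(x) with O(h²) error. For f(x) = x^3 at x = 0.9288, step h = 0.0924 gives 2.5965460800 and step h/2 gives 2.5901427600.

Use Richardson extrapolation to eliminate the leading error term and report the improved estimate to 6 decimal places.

r = 2, so 2^r = 4.
A(h/2) − A(h) = 2.5901427600 − 2.5965460800 = -0.0064033200
Divide by 2^2 − 1 = 3: (-0.0064033200)/3 = -0.0021344400
R = A(h/2) + (A(h/2) − A(h))/3 = 2.5901427600 − 0.0021344400 = 2.5880083200

2.588008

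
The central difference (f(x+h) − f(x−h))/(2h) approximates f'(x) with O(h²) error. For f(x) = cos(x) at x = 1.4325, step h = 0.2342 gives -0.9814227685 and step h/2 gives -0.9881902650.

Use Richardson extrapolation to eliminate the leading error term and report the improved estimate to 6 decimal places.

Error is O(h^2); halving h shrinks it by 2^2 = 4.
Top: 4(-0.9881902650) − (-0.9814227685) = -2.9713382915
Divide by 2^2 − 1 = 3.
Result: -0.9904460972

-0.990446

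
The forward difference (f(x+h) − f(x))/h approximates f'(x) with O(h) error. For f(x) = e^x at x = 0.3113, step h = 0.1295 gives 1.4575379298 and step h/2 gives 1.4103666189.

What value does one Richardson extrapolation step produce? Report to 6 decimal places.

1.363195

Error is O(h^1); halving h shrinks it by 2^1 = 2.
Top: 2(1.4103666189) − (1.4575379298) = 1.3631953080
Divide by 2^1 − 1 = 1.
R = 1.3631953080/1 = 1.3631953080
Gap between inputs: 4.717e-02; correction applied: −0.0471713109.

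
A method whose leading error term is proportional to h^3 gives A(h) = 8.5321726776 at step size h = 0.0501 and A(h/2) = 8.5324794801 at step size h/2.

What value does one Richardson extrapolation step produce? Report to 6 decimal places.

8.532523

With r = 3 the leading error scales as h^3, so the weight is 2^3 = 8.
Top: 8(8.5324794801) − (8.5321726776) = 59.7276631632
Denominator 8 − 1 = 7.
Extrapolated: 59.7276631632 / 7 = 8.5325233090
Correction |R − A(h/2)| = 4.383e-05; gap |A(h/2) − A(h)| = 3.068e-04.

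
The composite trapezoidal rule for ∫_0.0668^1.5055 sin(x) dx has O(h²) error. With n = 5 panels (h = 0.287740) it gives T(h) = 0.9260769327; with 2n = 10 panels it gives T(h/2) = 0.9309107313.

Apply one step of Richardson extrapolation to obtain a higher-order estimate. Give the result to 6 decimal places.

0.932522

r = 2: numerator weight 4, denominator 3.
Numerator 4 × A(h/2) − A(h) = 4 × 0.9309107313 − 0.9260769327 = 2.7975659925
Divide by 2^2 − 1 = 3.
Extrapolated: 2.7975659925 / 3 = 0.9325219975
Gap between inputs: 4.834e-03; correction applied: +0.0016112662.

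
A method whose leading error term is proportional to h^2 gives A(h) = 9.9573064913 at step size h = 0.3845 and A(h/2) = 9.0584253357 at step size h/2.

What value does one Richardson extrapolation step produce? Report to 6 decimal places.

Error is O(h^2); halving h shrinks it by 2^2 = 4.
Difference of the inputs: 9.0584253357 − 9.9573064913 = -0.8988811556
Divide by 2^2 − 1 = 3: (-0.8988811556)/3 = -0.2996270519
R = 9.0584253357 − 0.2996270519 = 8.7587982838

8.758798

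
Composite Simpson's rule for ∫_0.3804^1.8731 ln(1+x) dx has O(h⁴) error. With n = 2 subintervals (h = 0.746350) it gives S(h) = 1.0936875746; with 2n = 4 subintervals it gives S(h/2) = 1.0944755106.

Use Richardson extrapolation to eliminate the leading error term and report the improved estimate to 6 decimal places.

Error is O(h^4); halving h shrinks it by 2^4 = 16.
16 × 1.0944755106 − 1.0936875746 = 16.4179205950
Denominator 16 − 1 = 15.
(16 × 1.0944755106 − 1.0936875746)/(16 − 1) = 1.0945280397
Correction |R − A(h/2)| = 5.253e-05; gap |A(h/2) − A(h)| = 7.879e-04.

1.094528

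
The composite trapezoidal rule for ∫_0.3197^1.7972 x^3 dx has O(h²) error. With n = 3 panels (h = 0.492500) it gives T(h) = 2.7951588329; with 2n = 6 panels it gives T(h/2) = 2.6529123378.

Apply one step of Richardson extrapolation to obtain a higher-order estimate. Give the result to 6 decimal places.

The method has order 2: 2^2 = 4.
4 × 2.6529123378 − 2.7951588329 = 7.8164905183
Divide by 2^2 − 1 = 3.
Result: 2.6054968394

2.605497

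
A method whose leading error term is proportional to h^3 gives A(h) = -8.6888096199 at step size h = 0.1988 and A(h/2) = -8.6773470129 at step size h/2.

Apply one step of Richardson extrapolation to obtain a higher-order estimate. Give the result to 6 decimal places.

r = 3, so 2^r = 8.
8·(-8.6773470129) − (-8.6888096199) = -60.7299664833
(8·(-8.6773470129) − (-8.6888096199))/(8 − 1) = -8.6757094976
Shift from A(h/2): +0.0016375153.

-8.675709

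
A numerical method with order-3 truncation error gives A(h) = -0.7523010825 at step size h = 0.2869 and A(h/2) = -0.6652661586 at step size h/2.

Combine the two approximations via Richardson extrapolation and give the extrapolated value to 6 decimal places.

Order 3 gives 2^r = 8 and 2^r − 1 = 7.
Numerator 8 × A(h/2) − A(h) = 8 × (-0.6652661586) − (-0.7523010825) = -4.5698281863
Extrapolated: (-4.5698281863) / 7 = -0.6528325980

-0.652833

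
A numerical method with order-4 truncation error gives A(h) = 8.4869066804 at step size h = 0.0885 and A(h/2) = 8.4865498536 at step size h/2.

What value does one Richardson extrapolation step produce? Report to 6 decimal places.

The method has order 4: 2^4 = 16.
16·8.4865498536 = 135.7847976576; subtract 8.4869066804 → 127.2978909772
(16·8.4865498536 − 8.4869066804)/(16 − 1) = 8.4865260651
Shift from A(h/2): −0.0000237885.

8.486526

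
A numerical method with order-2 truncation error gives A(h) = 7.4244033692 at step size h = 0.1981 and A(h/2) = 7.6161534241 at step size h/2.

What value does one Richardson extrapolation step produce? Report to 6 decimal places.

The method has order 2: 2^2 = 4.
Weighted: 30.4646136964 − 7.4244033692 = 23.0402103272
Denominator 4 − 1 = 3.
So the Richardson estimate is 7.6800701091.
Gap between inputs: 1.918e-01; correction applied: +0.0639166850.

7.680070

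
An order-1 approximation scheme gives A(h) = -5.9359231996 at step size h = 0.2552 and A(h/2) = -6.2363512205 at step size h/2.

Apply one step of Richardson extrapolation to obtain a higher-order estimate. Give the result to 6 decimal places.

-6.536779

Method order is 1; weight 2^1 = 2.
Numerator 2 × A(h/2) − A(h) = 2 × (-6.2363512205) − (-5.9359231996) = -6.5367792414
Divide by 2^1 − 1 = 1.
R = (-6.5367792414)/1 = -6.5367792414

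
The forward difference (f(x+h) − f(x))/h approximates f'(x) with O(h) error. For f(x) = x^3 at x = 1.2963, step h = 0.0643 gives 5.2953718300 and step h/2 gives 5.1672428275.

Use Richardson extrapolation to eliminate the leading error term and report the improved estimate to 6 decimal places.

Order 1 gives 2^r = 2 and 2^r − 1 = 1.
2*5.1672428275 = 10.3344856550; subtract 5.2953718300 → 5.0391138250
(2*5.1672428275 − 5.2953718300)/(2 − 1) = 5.0391138250
Correction |R − A(h/2)| = 1.281e-01; gap |A(h/2) − A(h)| = 1.281e-01.

5.039114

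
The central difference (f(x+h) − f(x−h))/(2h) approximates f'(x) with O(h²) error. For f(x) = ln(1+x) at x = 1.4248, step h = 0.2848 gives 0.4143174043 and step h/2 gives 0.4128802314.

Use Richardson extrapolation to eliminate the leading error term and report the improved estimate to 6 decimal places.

r = 2, so 2^r = 4.
Weighted: 1.6515209256 − 0.4143174043 = 1.2372035213
1.2372035213 ÷ 3 = 0.4124011738
Shift from A(h/2): −0.0004790576.

0.412401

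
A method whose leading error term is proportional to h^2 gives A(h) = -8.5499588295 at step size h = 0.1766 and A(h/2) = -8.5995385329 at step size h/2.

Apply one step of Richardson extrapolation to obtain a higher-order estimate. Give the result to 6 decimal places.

Order 2 gives 2^r = 4 and 2^r − 1 = 3.
Weighted: (-34.3981541316) − (-8.5499588295) = -25.8481953021
Divide by 2^2 − 1 = 3.
R = (-25.8481953021)/3 = -8.6160651007
Correction |R − A(h/2)| = 1.653e-02; gap |A(h/2) − A(h)| = 4.958e-02.

-8.616065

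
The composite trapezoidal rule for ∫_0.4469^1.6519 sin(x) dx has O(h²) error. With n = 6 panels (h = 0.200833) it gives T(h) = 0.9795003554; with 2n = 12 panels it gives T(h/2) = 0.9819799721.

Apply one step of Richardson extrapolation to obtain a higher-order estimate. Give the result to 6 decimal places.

0.982807

r = 2, so 2^r = 4.
4 × 0.9819799721 − 0.9795003554 = 2.9484195330
Denominator 4 − 1 = 3.
2.9484195330 ÷ 3 = 0.9828065110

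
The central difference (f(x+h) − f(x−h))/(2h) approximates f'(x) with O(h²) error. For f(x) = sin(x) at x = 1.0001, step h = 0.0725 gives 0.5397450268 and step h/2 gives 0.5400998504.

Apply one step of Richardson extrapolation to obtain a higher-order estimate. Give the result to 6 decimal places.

0.540218

r = 2, so 2^r = 4.
Difference of the inputs: 0.5400998504 − 0.5397450268 = 0.0003548236
Divide by 2^2 − 1 = 3: 0.0003548236/3 = 0.0001182745
R = 0.5400998504 + 0.0001182745 = 0.5402181249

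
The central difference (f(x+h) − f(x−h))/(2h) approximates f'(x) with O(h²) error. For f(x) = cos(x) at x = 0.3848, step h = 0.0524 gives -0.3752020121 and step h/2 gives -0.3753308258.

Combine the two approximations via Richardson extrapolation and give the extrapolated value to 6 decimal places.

-0.375374

r = 2, so 2^r = 4.
4×(-0.3753308258) = -1.5013233032; subtract (-0.3752020121) → -1.1261212911
R = (-1.1261212911)/3 = -0.3753737637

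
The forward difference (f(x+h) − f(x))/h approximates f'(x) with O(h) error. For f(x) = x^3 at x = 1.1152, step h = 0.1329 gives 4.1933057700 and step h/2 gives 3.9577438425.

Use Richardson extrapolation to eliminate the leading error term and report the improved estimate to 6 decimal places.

3.722182

Error is O(h^1); halving h shrinks it by 2^1 = 2.
2^1×A(h/2) = 7.9154876850; minus A(h) gives 3.7221819150.
(2×3.9577438425 − 4.1933057700)/(2 − 1) = 3.7221819150
Gap between inputs: 2.356e-01; correction applied: −0.2355619275.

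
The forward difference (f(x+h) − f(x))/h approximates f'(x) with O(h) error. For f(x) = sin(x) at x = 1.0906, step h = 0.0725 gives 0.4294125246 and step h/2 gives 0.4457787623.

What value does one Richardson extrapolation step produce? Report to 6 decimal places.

0.462145

Order 1 gives 2^r = 2 and 2^r − 1 = 1.
2×0.4457787623 = 0.8915575246; subtract 0.4294125246 → 0.4621450000
Divide by 2^1 − 1 = 1.
(2×0.4457787623 − 0.4294125246)/(2 − 1) = 0.4621450000
Shift from A(h/2): +0.0163662377.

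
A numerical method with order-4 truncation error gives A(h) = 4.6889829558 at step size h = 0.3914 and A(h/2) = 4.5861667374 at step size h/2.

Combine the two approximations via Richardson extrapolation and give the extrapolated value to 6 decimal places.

Method order is 4; weight 2^4 = 16.
Weighted: 73.3786677984 − 4.6889829558 = 68.6896848426
Denominator 16 − 1 = 15.
68.6896848426 ÷ 15 = 4.5793123228
Shift from A(h/2): −0.0068544146.

4.579312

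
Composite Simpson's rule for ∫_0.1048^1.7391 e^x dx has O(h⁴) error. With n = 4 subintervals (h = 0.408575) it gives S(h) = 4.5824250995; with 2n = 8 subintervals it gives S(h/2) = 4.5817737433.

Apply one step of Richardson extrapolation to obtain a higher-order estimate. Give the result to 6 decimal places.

Order 4 gives 2^r = 16 and 2^r − 1 = 15.
Weighted: 73.3083798928 − 4.5824250995 = 68.7259547933
Divide by 2^4 − 1 = 15.
(16 × 4.5817737433 − 4.5824250995)/(16 − 1) = 4.5817303196
Shift from A(h/2): −0.0000434237.

4.581730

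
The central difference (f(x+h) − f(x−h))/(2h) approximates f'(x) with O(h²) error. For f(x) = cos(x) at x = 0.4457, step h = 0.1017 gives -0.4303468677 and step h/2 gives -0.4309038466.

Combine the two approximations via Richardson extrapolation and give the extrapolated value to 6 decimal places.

Method order is 2; weight 2^2 = 4.
Difference of the inputs: -0.4309038466 − (-0.4303468677) = -0.0005569789
Correction (A(h/2) − A(h))/(4 − 1) = (-0.0005569789)/3 = -0.0001856596
R = -0.4309038466 − 0.0001856596 = -0.4310895062
Gap between inputs: 5.570e-04; correction applied: −0.0001856596.

-0.431090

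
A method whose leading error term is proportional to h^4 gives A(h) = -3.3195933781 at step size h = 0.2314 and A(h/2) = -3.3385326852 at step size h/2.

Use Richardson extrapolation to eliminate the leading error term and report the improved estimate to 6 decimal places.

r = 4: numerator weight 16, denominator 15.
2^4 × A(h/2) = -53.4165229632; minus A(h) gives -50.0969295851.
Extrapolated: (-50.0969295851) / 15 = -3.3397953057
Gap between inputs: 1.894e-02; correction applied: −0.0012626205.

-3.339795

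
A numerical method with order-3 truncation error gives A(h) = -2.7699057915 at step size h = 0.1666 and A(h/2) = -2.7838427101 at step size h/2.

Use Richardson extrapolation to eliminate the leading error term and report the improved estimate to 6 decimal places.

Error is O(h^3); halving h shrinks it by 2^3 = 8.
8*(-2.7838427101) = -22.2707416808; (-22.2707416808) − (-2.7699057915) = -19.5008358893
Extrapolated: (-19.5008358893) / 7 = -2.7858336985

-2.785834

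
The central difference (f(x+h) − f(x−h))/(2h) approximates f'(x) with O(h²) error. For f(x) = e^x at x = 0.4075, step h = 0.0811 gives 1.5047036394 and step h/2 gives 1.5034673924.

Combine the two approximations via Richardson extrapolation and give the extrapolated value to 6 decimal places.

1.503055

Order 2 gives 2^r = 4 and 2^r − 1 = 3.
4×1.5034673924 = 6.0138695696; subtract 1.5047036394 → 4.5091659302
Denominator 4 − 1 = 3.
(4×1.5034673924 − 1.5047036394)/(4 − 1) = 1.5030553101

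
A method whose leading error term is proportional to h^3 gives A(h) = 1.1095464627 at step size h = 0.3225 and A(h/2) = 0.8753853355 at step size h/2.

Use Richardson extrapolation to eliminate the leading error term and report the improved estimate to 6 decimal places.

The method has order 3: 2^3 = 8.
2^3×A(h/2) = 7.0030826840; minus A(h) gives 5.8935362213.
Denominator 8 − 1 = 7.
Extrapolated: 5.8935362213 / 7 = 0.8419337459
Shift from A(h/2): −0.0334515896.

0.841934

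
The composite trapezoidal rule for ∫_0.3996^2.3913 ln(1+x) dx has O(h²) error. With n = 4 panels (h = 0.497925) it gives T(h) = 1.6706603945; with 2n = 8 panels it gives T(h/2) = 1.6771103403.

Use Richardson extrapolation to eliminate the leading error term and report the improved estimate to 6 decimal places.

1.679260

r = 2: numerator weight 4, denominator 3.
Weighted: 6.7084413612 − 1.6706603945 = 5.0377809667
R = 5.0377809667/3 = 1.6792603222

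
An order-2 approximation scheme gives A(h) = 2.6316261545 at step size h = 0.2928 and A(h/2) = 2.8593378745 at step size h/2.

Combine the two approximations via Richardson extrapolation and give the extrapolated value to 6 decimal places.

With r = 2 the leading error scales as h^2, so the weight is 2^2 = 4.
4×2.8593378745 = 11.4373514980; 11.4373514980 − 2.6316261545 = 8.8057253435
8.8057253435 ÷ 3 = 2.9352417812

2.935242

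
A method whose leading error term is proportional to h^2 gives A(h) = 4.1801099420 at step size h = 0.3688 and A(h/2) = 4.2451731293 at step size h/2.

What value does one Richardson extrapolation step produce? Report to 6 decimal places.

4.266861

Order 2 gives 2^r = 4 and 2^r − 1 = 3.
4 × 4.2451731293 = 16.9806925172; subtract 4.1801099420 → 12.8005825752
Divide by 2^2 − 1 = 3.
Result: 4.2668608584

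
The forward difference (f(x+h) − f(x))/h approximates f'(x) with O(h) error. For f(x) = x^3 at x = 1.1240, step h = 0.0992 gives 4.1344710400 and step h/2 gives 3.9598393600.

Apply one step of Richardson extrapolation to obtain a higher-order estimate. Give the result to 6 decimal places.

Method order is 1; weight 2^1 = 2.
Difference of the inputs: 3.9598393600 − 4.1344710400 = -0.1746316800
Correction (A(h/2) − A(h))/(2 − 1) = (-0.1746316800)/1 = -0.1746316800
R = 3.9598393600 − 0.1746316800 = 3.7852076800

3.785208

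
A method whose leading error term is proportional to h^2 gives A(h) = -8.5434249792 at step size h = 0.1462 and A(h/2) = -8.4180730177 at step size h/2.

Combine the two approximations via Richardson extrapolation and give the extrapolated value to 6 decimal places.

-8.376289

Leading term ∝ h^2; use weight 4 = 2^2.
Difference of the inputs: -8.4180730177 − (-8.5434249792) = 0.1253519615
Divide by 2^2 − 1 = 3: 0.1253519615/3 = 0.0417839872
R = -8.4180730177 + 0.0417839872 = -8.3762890305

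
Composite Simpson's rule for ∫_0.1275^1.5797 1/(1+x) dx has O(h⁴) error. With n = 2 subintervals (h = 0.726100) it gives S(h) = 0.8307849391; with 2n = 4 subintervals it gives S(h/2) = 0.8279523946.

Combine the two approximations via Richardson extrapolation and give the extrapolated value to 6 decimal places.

0.827764

r = 4, so 2^r = 16.
Weighted: 13.2472383136 − 0.8307849391 = 12.4164533745
Divide by 2^4 − 1 = 15.
So the Richardson estimate is 0.8277635583.
Shift from A(h/2): −0.0001888363.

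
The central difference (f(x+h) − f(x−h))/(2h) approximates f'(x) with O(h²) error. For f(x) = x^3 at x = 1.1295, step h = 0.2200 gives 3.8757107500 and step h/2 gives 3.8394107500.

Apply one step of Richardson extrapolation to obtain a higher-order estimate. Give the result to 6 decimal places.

3.827311

The method has order 2: 2^2 = 4.
Weighted: 15.3576430000 − 3.8757107500 = 11.4819322500
Extrapolated: 11.4819322500 / 3 = 3.8273107500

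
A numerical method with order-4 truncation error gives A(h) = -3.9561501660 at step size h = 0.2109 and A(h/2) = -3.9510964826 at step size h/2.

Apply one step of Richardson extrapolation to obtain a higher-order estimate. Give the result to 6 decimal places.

The method has order 4: 2^4 = 16.
Top: 16(-3.9510964826) − (-3.9561501660) = -59.2613935556
R = (-59.2613935556)/15 = -3.9507595704
Correction |R − A(h/2)| = 3.369e-04; gap |A(h/2) − A(h)| = 5.054e-03.

-3.950760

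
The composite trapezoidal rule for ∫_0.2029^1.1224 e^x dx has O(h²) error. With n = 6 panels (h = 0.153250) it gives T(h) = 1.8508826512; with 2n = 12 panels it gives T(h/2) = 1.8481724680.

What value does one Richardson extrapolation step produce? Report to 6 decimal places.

r = 2: numerator weight 4, denominator 3.
Difference of the inputs: 1.8481724680 − 1.8508826512 = -0.0027101832
Divide by 2^2 − 1 = 3: (-0.0027101832)/3 = -0.0009033944
R = A(h/2) + (A(h/2) − A(h))/3 = 1.8481724680 − 0.0009033944 = 1.8472690736

1.847269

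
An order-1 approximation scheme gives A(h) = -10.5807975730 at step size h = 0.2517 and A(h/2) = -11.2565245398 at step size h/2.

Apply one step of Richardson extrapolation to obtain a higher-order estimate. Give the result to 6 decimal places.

-11.932252

r = 1, so 2^r = 2.
Top: 2(-11.2565245398) − (-10.5807975730) = -11.9322515066
Divide by 2^1 − 1 = 1.
(-11.9322515066) ÷ 1 = -11.9322515066
Shift from A(h/2): −0.6757269668.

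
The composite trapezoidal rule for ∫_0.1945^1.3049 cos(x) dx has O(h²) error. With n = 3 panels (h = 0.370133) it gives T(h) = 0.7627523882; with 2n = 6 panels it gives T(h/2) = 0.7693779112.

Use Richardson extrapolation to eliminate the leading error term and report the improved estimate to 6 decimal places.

Method order is 2; weight 2^2 = 4.
4*0.7693779112 = 3.0775116448; subtract 0.7627523882 → 2.3147592566
Divide by 2^2 − 1 = 3.
So the Richardson estimate is 0.7715864189.
Gap between inputs: 6.626e-03; correction applied: +0.0022085077.

0.771586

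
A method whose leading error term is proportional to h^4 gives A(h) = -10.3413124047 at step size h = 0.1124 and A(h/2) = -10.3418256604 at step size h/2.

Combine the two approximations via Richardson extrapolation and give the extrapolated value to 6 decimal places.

Leading term ∝ h^4; use weight 16 = 2^4.
A(h/2) − A(h) = -10.3418256604 − (-10.3413124047) = -0.0005132557
Correction (A(h/2) − A(h))/(16 − 1) = (-0.0005132557)/15 = -0.0000342170
R = -10.3418256604 − 0.0000342170 = -10.3418598774
Shift from A(h/2): −0.0000342170.

-10.341860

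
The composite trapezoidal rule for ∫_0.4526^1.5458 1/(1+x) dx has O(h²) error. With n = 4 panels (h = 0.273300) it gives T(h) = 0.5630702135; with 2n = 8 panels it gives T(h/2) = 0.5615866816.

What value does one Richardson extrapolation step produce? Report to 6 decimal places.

0.561092

Leading term ∝ h^2; use weight 4 = 2^2.
Top: 4(0.5615866816) − (0.5630702135) = 1.6832765129
(4*0.5615866816 − 0.5630702135)/(4 − 1) = 0.5610921710
Correction |R − A(h/2)| = 4.945e-04; gap |A(h/2) − A(h)| = 1.484e-03.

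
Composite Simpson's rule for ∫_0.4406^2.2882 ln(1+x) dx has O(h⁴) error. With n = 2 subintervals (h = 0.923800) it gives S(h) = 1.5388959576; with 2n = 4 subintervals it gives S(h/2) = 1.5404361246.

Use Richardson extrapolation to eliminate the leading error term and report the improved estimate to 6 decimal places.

r = 4, so 2^r = 16.
Top: 16(1.5404361246) − (1.5388959576) = 23.1080820360
Extrapolated: 23.1080820360 / 15 = 1.5405388024

1.540539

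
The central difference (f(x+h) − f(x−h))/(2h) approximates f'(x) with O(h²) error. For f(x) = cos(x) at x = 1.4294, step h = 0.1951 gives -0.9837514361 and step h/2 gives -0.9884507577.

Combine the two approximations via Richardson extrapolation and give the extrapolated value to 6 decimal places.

-0.990017

Error is O(h^2); halving h shrinks it by 2^2 = 4.
4×(-0.9884507577) − (-0.9837514361) = -2.9700515947
Divide by 2^2 − 1 = 3.
(-2.9700515947) ÷ 3 = -0.9900171982
Shift from A(h/2): −0.0015664405.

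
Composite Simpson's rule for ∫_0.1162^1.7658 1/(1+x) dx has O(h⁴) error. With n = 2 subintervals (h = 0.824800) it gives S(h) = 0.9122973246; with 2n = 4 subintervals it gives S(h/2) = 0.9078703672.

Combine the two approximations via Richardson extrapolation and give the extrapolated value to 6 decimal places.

Order 4 gives 2^r = 16 and 2^r − 1 = 15.
A(h/2) − A(h) = 0.9078703672 − 0.9122973246 = -0.0044269574
Divide by 2^4 − 1 = 15: (-0.0044269574)/15 = -0.0002951305
R = 0.9078703672 − 0.0002951305 = 0.9075752367

0.907575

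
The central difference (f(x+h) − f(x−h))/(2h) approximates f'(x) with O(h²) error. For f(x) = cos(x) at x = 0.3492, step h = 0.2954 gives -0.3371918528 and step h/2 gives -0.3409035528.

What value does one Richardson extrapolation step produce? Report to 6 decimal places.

-0.342141

r = 2, so 2^r = 4.
Numerator 4 × A(h/2) − A(h) = 4 × (-0.3409035528) − (-0.3371918528) = -1.0264223584
(-1.0264223584) ÷ 3 = -0.3421407861
Correction |R − A(h/2)| = 1.237e-03; gap |A(h/2) − A(h)| = 3.712e-03.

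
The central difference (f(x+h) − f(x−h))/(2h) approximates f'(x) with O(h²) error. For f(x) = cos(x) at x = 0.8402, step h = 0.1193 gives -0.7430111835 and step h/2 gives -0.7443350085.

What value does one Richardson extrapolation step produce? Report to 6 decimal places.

Order 2 gives 2^r = 4 and 2^r − 1 = 3.
4·(-0.7443350085) − (-0.7430111835) = -2.2343288505
Divide by 2^2 − 1 = 3.
(4·(-0.7443350085) − (-0.7430111835))/(4 − 1) = -0.7447762835

-0.744776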